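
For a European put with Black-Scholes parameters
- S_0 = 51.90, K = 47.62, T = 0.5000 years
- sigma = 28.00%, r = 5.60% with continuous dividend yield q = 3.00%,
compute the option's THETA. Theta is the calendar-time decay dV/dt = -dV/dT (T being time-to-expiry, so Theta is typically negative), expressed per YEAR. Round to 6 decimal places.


Answer: Theta = -2.903203

Derivation:
d1 = 0.5993535522; d2 = 0.4013636535
phi(d1) = 0.3333538057; exp(-qT) = 0.9851119396; exp(-rT) = 0.9723883668
Theta = -S*exp(-qT)*phi(d1)*sigma/(2*sqrt(T)) + r*K*exp(-rT)*N(-d2) - q*S*exp(-qT)*N(-d1)
N(-d1) = 0.2744685718; N(-d2) = 0.3440762026; sqrt(T) = 0.7071067812
Term 1 = -51.9000 * 0.9851119396 * 0.3333538057 * 0.2800 / (2 * 0.7071067812) = -3.3744375231
Term 2 = 0.0560 * 47.6200 * 0.9723883668 * 0.3440762026 = 0.8922197019
Term 3 = -0.0300 * 51.9000 * 0.9851119396 * 0.2744685718 = -0.4209851899
Theta = -3.3744375231 + (0.8922197019) + (-0.4209851899) = -2.903203


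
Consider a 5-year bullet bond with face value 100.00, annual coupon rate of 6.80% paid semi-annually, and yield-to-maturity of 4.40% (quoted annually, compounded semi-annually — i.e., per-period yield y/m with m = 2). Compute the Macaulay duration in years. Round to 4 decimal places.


Answer: Macaulay duration = 4.3610 years

Derivation:
Coupon per period c = face * coupon_rate / m = 3.400000
Periods per year m = 2; per-period yield y/m = 0.022000
Number of cashflows N = 10
Cashflows (t years, CF_t, discount factor 1/(1+y/m)^(m*t), PV):
  t = 0.5000: CF_t = 3.400000, DF = 0.978474, PV = 3.326810
  t = 1.0000: CF_t = 3.400000, DF = 0.957411, PV = 3.255196
  t = 1.5000: CF_t = 3.400000, DF = 0.936801, PV = 3.185123
  t = 2.0000: CF_t = 3.400000, DF = 0.916635, PV = 3.116559
  t = 2.5000: CF_t = 3.400000, DF = 0.896903, PV = 3.049471
  t = 3.0000: CF_t = 3.400000, DF = 0.877596, PV = 2.983826
  t = 3.5000: CF_t = 3.400000, DF = 0.858704, PV = 2.919595
  t = 4.0000: CF_t = 3.400000, DF = 0.840220, PV = 2.856747
  t = 4.5000: CF_t = 3.400000, DF = 0.822133, PV = 2.795251
  t = 5.0000: CF_t = 103.400000, DF = 0.804435, PV = 83.178595
Price P = sum_t PV_t = 110.667173
Macaulay numerator sum_t t * PV_t:
  t * PV_t at t = 0.5000: 1.663405
  t * PV_t at t = 1.0000: 3.255196
  t * PV_t at t = 1.5000: 4.777685
  t * PV_t at t = 2.0000: 6.233118
  t * PV_t at t = 2.5000: 7.623676
  t * PV_t at t = 3.0000: 8.951479
  t * PV_t at t = 3.5000: 10.218583
  t * PV_t at t = 4.0000: 11.426987
  t * PV_t at t = 4.5000: 12.578631
  t * PV_t at t = 5.0000: 415.892975
Macaulay duration D = (sum_t t * PV_t) / P = 482.621735 / 110.667173 = 4.361020


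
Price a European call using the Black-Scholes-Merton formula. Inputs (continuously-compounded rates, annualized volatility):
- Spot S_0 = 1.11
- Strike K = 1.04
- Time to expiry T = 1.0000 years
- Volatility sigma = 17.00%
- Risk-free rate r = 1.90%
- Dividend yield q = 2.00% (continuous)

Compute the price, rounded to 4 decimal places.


d1 = (ln(S/K) + (r - q + 0.5*sigma^2) * T) / (sigma * sqrt(T)) = 0.46229001
d2 = d1 - sigma * sqrt(T) = 0.29229001
exp(-rT) = 0.98117936; exp(-qT) = 0.98019867
C = S_0 * exp(-qT) * N(d1) - K * exp(-rT) * N(d2)
N(d1) = 0.67806332; N(d2) = 0.61496755
C = 1.1100 * 0.98019867 * 0.67806332 - 1.0400 * 0.98117936 * 0.61496755 = 0.1102

Answer: Price = 0.1102


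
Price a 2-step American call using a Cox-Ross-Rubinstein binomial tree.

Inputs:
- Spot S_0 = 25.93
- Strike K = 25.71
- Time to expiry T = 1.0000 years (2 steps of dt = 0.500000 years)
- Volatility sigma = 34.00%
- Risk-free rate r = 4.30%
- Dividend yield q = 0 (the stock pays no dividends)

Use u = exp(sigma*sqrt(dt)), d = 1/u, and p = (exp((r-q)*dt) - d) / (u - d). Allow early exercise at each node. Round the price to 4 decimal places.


Answer: Price = V(0,0) = 3.7615

Derivation:
dt = T/N = 0.500000
u = exp(sigma*sqrt(dt)) = 1.271778; d = 1/u = 0.786300
p = (exp((r-q)*dt) - d) / (u - d) = 0.484950
Discount per step: exp(-r*dt) = 0.978729
Stock lattice S(k, i) with i counting down-moves:
  k=0: S(0,0) = 25.9300
  k=1: S(1,0) = 32.9772; S(1,1) = 20.3888
  k=2: S(2,0) = 41.9397; S(2,1) = 25.9300; S(2,2) = 16.0317
Terminal payoffs V(N, i) = max(S_T - K, 0):
  V(2,0) = 16.229714; V(2,1) = 0.220000; V(2,2) = 0.000000
Backward induction: V(k, i) = exp(-r*dt) * [p * V(k+1, i) + (1-p) * V(k+1, i+1)]; then take max(V_cont, immediate exercise) for American.
  V(1,0) = exp(-r*dt) * [p*16.229714 + (1-p)*0.220000] = 7.814081; exercise = 7.267216; V(1,0) = max -> 7.814081
  V(1,1) = exp(-r*dt) * [p*0.220000 + (1-p)*0.000000] = 0.104420; exercise = 0.000000; V(1,1) = max -> 0.104420
  V(0,0) = exp(-r*dt) * [p*7.814081 + (1-p)*0.104420] = 3.761469; exercise = 0.220000; V(0,0) = max -> 3.761469


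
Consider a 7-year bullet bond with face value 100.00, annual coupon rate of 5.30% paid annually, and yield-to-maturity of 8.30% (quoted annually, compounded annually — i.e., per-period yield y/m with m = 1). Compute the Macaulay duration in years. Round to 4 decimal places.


Answer: Macaulay duration = 5.9283 years

Derivation:
Coupon per period c = face * coupon_rate / m = 5.300000
Periods per year m = 1; per-period yield y/m = 0.083000
Number of cashflows N = 7
Cashflows (t years, CF_t, discount factor 1/(1+y/m)^(m*t), PV):
  t = 1.0000: CF_t = 5.300000, DF = 0.923361, PV = 4.893813
  t = 2.0000: CF_t = 5.300000, DF = 0.852596, PV = 4.518757
  t = 3.0000: CF_t = 5.300000, DF = 0.787254, PV = 4.172444
  t = 4.0000: CF_t = 5.300000, DF = 0.726919, PV = 3.852672
  t = 5.0000: CF_t = 5.300000, DF = 0.671209, PV = 3.557407
  t = 6.0000: CF_t = 5.300000, DF = 0.619768, PV = 3.284771
  t = 7.0000: CF_t = 105.300000, DF = 0.572270, PV = 60.260007
Price P = sum_t PV_t = 84.539871
Macaulay numerator sum_t t * PV_t:
  t * PV_t at t = 1.0000: 4.893813
  t * PV_t at t = 2.0000: 9.037513
  t * PV_t at t = 3.0000: 12.517332
  t * PV_t at t = 4.0000: 15.410688
  t * PV_t at t = 5.0000: 17.787036
  t * PV_t at t = 6.0000: 19.708627
  t * PV_t at t = 7.0000: 421.820046
Macaulay duration D = (sum_t t * PV_t) / P = 501.175056 / 84.539871 = 5.928269


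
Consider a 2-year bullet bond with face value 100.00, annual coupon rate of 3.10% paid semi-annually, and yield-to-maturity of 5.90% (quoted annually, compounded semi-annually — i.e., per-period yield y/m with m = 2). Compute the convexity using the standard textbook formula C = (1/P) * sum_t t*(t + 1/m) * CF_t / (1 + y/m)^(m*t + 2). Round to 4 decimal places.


Coupon per period c = face * coupon_rate / m = 1.550000
Periods per year m = 2; per-period yield y/m = 0.029500
Number of cashflows N = 4
Cashflows (t years, CF_t, discount factor 1/(1+y/m)^(m*t), PV):
  t = 0.5000: CF_t = 1.550000, DF = 0.971345, PV = 1.505585
  t = 1.0000: CF_t = 1.550000, DF = 0.943512, PV = 1.462443
  t = 1.5000: CF_t = 1.550000, DF = 0.916476, PV = 1.420537
  t = 2.0000: CF_t = 101.550000, DF = 0.890214, PV = 90.401268
Price P = sum_t PV_t = 94.789834
Convexity numerator sum_t t*(t + 1/m) * CF_t / (1+y/m)^(m*t + 2):
  t = 0.5000: term = 0.710269
  t = 1.0000: term = 2.069748
  t = 1.5000: term = 4.020881
  t = 2.0000: term = 426.473280
Convexity = (1/P) * sum = 433.274178 / 94.789834 = 4.570893

Answer: Convexity = 4.5709


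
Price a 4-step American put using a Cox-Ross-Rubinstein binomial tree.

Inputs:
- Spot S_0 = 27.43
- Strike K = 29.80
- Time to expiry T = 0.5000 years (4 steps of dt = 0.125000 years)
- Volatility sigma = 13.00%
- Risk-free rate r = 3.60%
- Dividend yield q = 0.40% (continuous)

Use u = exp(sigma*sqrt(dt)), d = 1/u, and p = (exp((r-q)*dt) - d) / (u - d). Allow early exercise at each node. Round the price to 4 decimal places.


dt = T/N = 0.125000
u = exp(sigma*sqrt(dt)) = 1.047035; d = 1/u = 0.955078
p = (exp((r-q)*dt) - d) / (u - d) = 0.532098
Discount per step: exp(-r*dt) = 0.995510
Stock lattice S(k, i) with i counting down-moves:
  k=0: S(0,0) = 27.4300
  k=1: S(1,0) = 28.7202; S(1,1) = 26.1978
  k=2: S(2,0) = 30.0710; S(2,1) = 27.4300; S(2,2) = 25.0209
  k=3: S(3,0) = 31.4854; S(3,1) = 28.7202; S(3,2) = 26.1978; S(3,3) = 23.8970
  k=4: S(4,0) = 32.9663; S(4,1) = 30.0710; S(4,2) = 27.4300; S(4,3) = 25.0209; S(4,4) = 22.8235
Terminal payoffs V(N, i) = max(K - S_T, 0):
  V(4,0) = 0.000000; V(4,1) = 0.000000; V(4,2) = 2.370000; V(4,3) = 4.779051; V(4,4) = 6.976527
Backward induction: V(k, i) = exp(-r*dt) * [p * V(k+1, i) + (1-p) * V(k+1, i+1)]; then take max(V_cont, immediate exercise) for American.
  V(3,0) = exp(-r*dt) * [p*0.000000 + (1-p)*0.000000] = 0.000000; exercise = 0.000000; V(3,0) = max -> 0.000000
  V(3,1) = exp(-r*dt) * [p*0.000000 + (1-p)*2.370000] = 1.103950; exercise = 1.079842; V(3,1) = max -> 1.103950
  V(3,2) = exp(-r*dt) * [p*2.370000 + (1-p)*4.779051] = 3.481499; exercise = 3.602202; V(3,2) = max -> 3.602202
  V(3,3) = exp(-r*dt) * [p*4.779051 + (1-p)*6.976527] = 5.781181; exercise = 5.903035; V(3,3) = max -> 5.903035
  V(2,0) = exp(-r*dt) * [p*0.000000 + (1-p)*1.103950] = 0.514222; exercise = 0.000000; V(2,0) = max -> 0.514222
  V(2,1) = exp(-r*dt) * [p*1.103950 + (1-p)*3.602202] = 2.262683; exercise = 2.370000; V(2,1) = max -> 2.370000
  V(2,2) = exp(-r*dt) * [p*3.602202 + (1-p)*5.903035] = 4.657760; exercise = 4.779051; V(2,2) = max -> 4.779051
  V(1,0) = exp(-r*dt) * [p*0.514222 + (1-p)*2.370000] = 1.376337; exercise = 1.079842; V(1,0) = max -> 1.376337
  V(1,1) = exp(-r*dt) * [p*2.370000 + (1-p)*4.779051] = 3.481499; exercise = 3.602202; V(1,1) = max -> 3.602202
  V(0,0) = exp(-r*dt) * [p*1.376337 + (1-p)*3.602202] = 2.406969; exercise = 2.370000; V(0,0) = max -> 2.406969

Answer: Price = V(0,0) = 2.4070


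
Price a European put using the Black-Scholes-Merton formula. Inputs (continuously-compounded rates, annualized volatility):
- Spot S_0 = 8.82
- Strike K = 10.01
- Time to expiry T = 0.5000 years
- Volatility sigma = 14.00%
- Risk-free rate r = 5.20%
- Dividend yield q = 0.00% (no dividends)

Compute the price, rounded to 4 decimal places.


d1 = (ln(S/K) + (r - q + 0.5*sigma^2) * T) / (sigma * sqrt(T)) = -0.96633943
d2 = d1 - sigma * sqrt(T) = -1.06533438
exp(-rT) = 0.97433509; exp(-qT) = 1.00000000
P = K * exp(-rT) * N(-d2) - S_0 * exp(-qT) * N(-d1)
N(-d1) = 0.83306282; N(-d2) = 0.85663768
P = 10.0100 * 0.97433509 * 0.85663768 - 8.8200 * 1.00000000 * 0.83306282 = 1.0073

Answer: Price = 1.0073


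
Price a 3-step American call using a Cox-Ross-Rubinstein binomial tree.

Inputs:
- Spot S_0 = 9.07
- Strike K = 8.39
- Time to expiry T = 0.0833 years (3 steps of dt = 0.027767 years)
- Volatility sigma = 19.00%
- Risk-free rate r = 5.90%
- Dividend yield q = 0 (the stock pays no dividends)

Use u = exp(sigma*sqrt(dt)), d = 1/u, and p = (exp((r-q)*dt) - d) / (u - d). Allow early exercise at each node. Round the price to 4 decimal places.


Answer: Price = V(0,0) = 0.7369

Derivation:
dt = T/N = 0.027767
u = exp(sigma*sqrt(dt)) = 1.032167; d = 1/u = 0.968836
p = (exp((r-q)*dt) - d) / (u - d) = 0.517974
Discount per step: exp(-r*dt) = 0.998363
Stock lattice S(k, i) with i counting down-moves:
  k=0: S(0,0) = 9.0700
  k=1: S(1,0) = 9.3618; S(1,1) = 8.7873
  k=2: S(2,0) = 9.6629; S(2,1) = 9.0700; S(2,2) = 8.5135
  k=3: S(3,0) = 9.9737; S(3,1) = 9.3618; S(3,2) = 8.7873; S(3,3) = 8.2482
Terminal payoffs V(N, i) = max(S_T - K, 0):
  V(3,0) = 1.583716; V(3,1) = 0.971753; V(3,2) = 0.397339; V(3,3) = 0.000000
Backward induction: V(k, i) = exp(-r*dt) * [p * V(k+1, i) + (1-p) * V(k+1, i+1)]; then take max(V_cont, immediate exercise) for American.
  V(2,0) = exp(-r*dt) * [p*1.583716 + (1-p)*0.971753] = 1.286625; exercise = 1.272891; V(2,0) = max -> 1.286625
  V(2,1) = exp(-r*dt) * [p*0.971753 + (1-p)*0.397339] = 0.693734; exercise = 0.680000; V(2,1) = max -> 0.693734
  V(2,2) = exp(-r*dt) * [p*0.397339 + (1-p)*0.000000] = 0.205475; exercise = 0.123487; V(2,2) = max -> 0.205475
  V(1,0) = exp(-r*dt) * [p*1.286625 + (1-p)*0.693734] = 0.999198; exercise = 0.971753; V(1,0) = max -> 0.999198
  V(1,1) = exp(-r*dt) * [p*0.693734 + (1-p)*0.205475] = 0.457630; exercise = 0.397339; V(1,1) = max -> 0.457630
  V(0,0) = exp(-r*dt) * [p*0.999198 + (1-p)*0.457630] = 0.736940; exercise = 0.680000; V(0,0) = max -> 0.736940


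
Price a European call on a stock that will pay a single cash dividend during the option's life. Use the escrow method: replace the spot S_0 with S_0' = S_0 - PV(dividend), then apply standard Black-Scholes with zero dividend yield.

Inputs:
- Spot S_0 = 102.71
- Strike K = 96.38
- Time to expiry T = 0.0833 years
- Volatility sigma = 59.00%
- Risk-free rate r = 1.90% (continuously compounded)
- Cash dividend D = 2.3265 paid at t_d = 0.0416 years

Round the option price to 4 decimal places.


Answer: Price = 8.9533

Derivation:
PV(D) = D * exp(-r * t_d) = 2.3265 * 0.99920991 = 2.32466186
S_0' = S_0 - PV(D) = 102.7100 - 2.32466186 = 100.38533814
d1 = (ln(S_0'/K) + (r + sigma^2/2)*T) / (sigma*sqrt(T)) = 0.33355118
d2 = d1 - sigma*sqrt(T) = 0.16326691
exp(-rT) = 0.99841855
N(d1) = 0.63064087; N(d2) = 0.56484586
C = S_0' * N(d1) - K * exp(-rT) * N(d2) = 100.38533814 * 0.63064087 - 96.3800 * 0.99841855 * 0.56484586 = 8.9533


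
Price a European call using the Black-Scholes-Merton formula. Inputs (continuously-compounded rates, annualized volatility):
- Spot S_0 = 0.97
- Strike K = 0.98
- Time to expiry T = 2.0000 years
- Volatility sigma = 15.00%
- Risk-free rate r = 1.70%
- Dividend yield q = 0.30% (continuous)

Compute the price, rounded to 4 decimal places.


Answer: Price = 0.0895

Derivation:
d1 = (ln(S/K) + (r - q + 0.5*sigma^2) * T) / (sigma * sqrt(T)) = 0.18970968
d2 = d1 - sigma * sqrt(T) = -0.02242236
exp(-rT) = 0.96657150; exp(-qT) = 0.99401796
C = S_0 * exp(-qT) * N(d1) - K * exp(-rT) * N(d2)
N(d1) = 0.57523168; N(d2) = 0.49105552
C = 0.9700 * 0.99401796 * 0.57523168 - 0.9800 * 0.96657150 * 0.49105552 = 0.0895


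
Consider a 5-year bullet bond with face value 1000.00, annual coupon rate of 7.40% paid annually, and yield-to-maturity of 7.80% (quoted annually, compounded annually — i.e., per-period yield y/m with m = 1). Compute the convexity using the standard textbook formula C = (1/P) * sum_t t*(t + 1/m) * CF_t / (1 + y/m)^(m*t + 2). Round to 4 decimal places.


Coupon per period c = face * coupon_rate / m = 74.000000
Periods per year m = 1; per-period yield y/m = 0.078000
Number of cashflows N = 5
Cashflows (t years, CF_t, discount factor 1/(1+y/m)^(m*t), PV):
  t = 1.0000: CF_t = 74.000000, DF = 0.927644, PV = 68.645640
  t = 2.0000: CF_t = 74.000000, DF = 0.860523, PV = 63.678701
  t = 3.0000: CF_t = 74.000000, DF = 0.798259, PV = 59.071152
  t = 4.0000: CF_t = 74.000000, DF = 0.740500, PV = 54.796987
  t = 5.0000: CF_t = 1074.000000, DF = 0.686920, PV = 737.752139
Price P = sum_t PV_t = 983.944618
Convexity numerator sum_t t*(t + 1/m) * CF_t / (1+y/m)^(m*t + 2):
  t = 1.0000: term = 118.142303
  t = 2.0000: term = 328.781920
  t = 3.0000: term = 609.985008
  t = 4.0000: term = 943.081337
  t = 5.0000: term = 19045.580318
Convexity = (1/P) * sum = 21045.570885 / 983.944618 = 21.388979

Answer: Convexity = 21.3890


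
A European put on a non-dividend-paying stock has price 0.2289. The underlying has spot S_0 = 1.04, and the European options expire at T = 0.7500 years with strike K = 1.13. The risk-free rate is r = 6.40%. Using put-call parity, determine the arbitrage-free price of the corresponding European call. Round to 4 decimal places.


Answer: Call price = 0.1919

Derivation:
Put-call parity: C - P = S_0 * exp(-qT) - K * exp(-rT).
S_0 * exp(-qT) = 1.0400 * 1.00000000 = 1.04000000
K * exp(-rT) = 1.1300 * 0.95313379 = 1.07704118
C = P + S*exp(-qT) - K*exp(-rT)
C = 0.2289 + 1.04000000 - 1.07704118 = 0.1919


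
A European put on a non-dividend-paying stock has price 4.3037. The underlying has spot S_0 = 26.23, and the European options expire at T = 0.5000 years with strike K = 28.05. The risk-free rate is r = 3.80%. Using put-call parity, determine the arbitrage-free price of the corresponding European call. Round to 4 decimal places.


Answer: Call price = 3.0116

Derivation:
Put-call parity: C - P = S_0 * exp(-qT) - K * exp(-rT).
S_0 * exp(-qT) = 26.2300 * 1.00000000 = 26.23000000
K * exp(-rT) = 28.0500 * 0.98117936 = 27.52208111
C = P + S*exp(-qT) - K*exp(-rT)
C = 4.3037 + 26.23000000 - 27.52208111 = 3.0116


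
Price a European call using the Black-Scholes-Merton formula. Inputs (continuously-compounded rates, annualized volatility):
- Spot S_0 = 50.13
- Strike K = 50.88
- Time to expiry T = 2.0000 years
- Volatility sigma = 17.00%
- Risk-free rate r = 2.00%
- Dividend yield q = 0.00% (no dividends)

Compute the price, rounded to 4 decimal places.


Answer: Price = 5.3852

Derivation:
d1 = (ln(S/K) + (r - q + 0.5*sigma^2) * T) / (sigma * sqrt(T)) = 0.22481716
d2 = d1 - sigma * sqrt(T) = -0.01559914
exp(-rT) = 0.96078944; exp(-qT) = 1.00000000
C = S_0 * exp(-qT) * N(d1) - K * exp(-rT) * N(d2)
N(d1) = 0.58893924; N(d2) = 0.49377710
C = 50.1300 * 1.00000000 * 0.58893924 - 50.8800 * 0.96078944 * 0.49377710 = 5.3852


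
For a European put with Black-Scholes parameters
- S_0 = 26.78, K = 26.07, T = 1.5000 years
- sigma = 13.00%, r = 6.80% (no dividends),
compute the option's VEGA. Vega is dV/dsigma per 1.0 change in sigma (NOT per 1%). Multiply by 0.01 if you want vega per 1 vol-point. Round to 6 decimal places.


Answer: Vega = 8.813471

Derivation:
d1 = 0.8890084635; d2 = 0.7297916302
phi(d1) = 0.2687142969; exp(-qT) = 1.0000000000; exp(-rT) = 0.9030295517
Vega = S * exp(-qT) * phi(d1) * sqrt(T) = 26.7800 * 1.0000000000 * 0.2687142969 * 1.2247448714 = 8.813471


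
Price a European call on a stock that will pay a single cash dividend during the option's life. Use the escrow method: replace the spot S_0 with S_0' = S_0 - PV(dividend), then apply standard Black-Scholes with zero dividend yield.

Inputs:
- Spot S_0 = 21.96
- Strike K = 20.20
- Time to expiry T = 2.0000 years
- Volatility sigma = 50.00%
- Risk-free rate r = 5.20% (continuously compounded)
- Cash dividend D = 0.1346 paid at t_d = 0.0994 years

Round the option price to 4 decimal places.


PV(D) = D * exp(-r * t_d) = 0.1346 * 0.99484454 = 0.13390607
S_0' = S_0 - PV(D) = 21.9600 - 0.13390607 = 21.82609393
d1 = (ln(S_0'/K) + (r + sigma^2/2)*T) / (sigma*sqrt(T)) = 0.61012513
d2 = d1 - sigma*sqrt(T) = -0.09698165
exp(-rT) = 0.90122530
N(d1) = 0.72911054; N(d2) = 0.46137048
C = S_0' * N(d1) - K * exp(-rT) * N(d2) = 21.82609393 * 0.72911054 - 20.2000 * 0.90122530 * 0.46137048 = 7.5145

Answer: Price = 7.5145


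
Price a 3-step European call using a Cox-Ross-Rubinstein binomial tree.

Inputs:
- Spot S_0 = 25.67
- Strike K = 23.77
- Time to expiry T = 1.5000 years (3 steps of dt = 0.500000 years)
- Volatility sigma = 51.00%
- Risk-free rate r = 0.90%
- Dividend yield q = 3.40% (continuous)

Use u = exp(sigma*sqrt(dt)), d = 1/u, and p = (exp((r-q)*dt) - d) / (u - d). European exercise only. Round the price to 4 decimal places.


dt = T/N = 0.500000
u = exp(sigma*sqrt(dt)) = 1.434225; d = 1/u = 0.697241
p = (exp((r-q)*dt) - d) / (u - d) = 0.393953
Discount per step: exp(-r*dt) = 0.995510
Stock lattice S(k, i) with i counting down-moves:
  k=0: S(0,0) = 25.6700
  k=1: S(1,0) = 36.8165; S(1,1) = 17.8982
  k=2: S(2,0) = 52.8032; S(2,1) = 25.6700; S(2,2) = 12.4793
  k=3: S(3,0) = 75.7317; S(3,1) = 36.8165; S(3,2) = 17.8982; S(3,3) = 8.7011
Terminal payoffs V(N, i) = max(S_T - K, 0):
  V(3,0) = 51.961665; V(3,1) = 13.046549; V(3,2) = 0.000000; V(3,3) = 0.000000
Backward induction: V(k, i) = exp(-r*dt) * [p * V(k+1, i) + (1-p) * V(k+1, i+1)].
  V(2,0) = exp(-r*dt) * [p*51.961665 + (1-p)*13.046549] = 28.249863
  V(2,1) = exp(-r*dt) * [p*13.046549 + (1-p)*0.000000] = 5.116650
  V(2,2) = exp(-r*dt) * [p*0.000000 + (1-p)*0.000000] = 0.000000
  V(1,0) = exp(-r*dt) * [p*28.249863 + (1-p)*5.116650] = 14.166156
  V(1,1) = exp(-r*dt) * [p*5.116650 + (1-p)*0.000000] = 2.006669
  V(0,0) = exp(-r*dt) * [p*14.166156 + (1-p)*2.006669] = 6.766417

Answer: Price = V(0,0) = 6.7664


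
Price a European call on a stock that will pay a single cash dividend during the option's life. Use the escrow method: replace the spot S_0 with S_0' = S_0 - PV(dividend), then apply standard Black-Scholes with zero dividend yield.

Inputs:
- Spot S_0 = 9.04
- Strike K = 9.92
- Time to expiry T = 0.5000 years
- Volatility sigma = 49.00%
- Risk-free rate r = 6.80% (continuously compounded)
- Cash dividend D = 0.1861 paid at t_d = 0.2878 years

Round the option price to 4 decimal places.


PV(D) = D * exp(-r * t_d) = 0.1861 * 0.98061986 = 0.18249336
S_0' = S_0 - PV(D) = 9.0400 - 0.18249336 = 8.85750664
d1 = (ln(S_0'/K) + (r + sigma^2/2)*T) / (sigma*sqrt(T)) = -0.05559479
d2 = d1 - sigma*sqrt(T) = -0.40207712
exp(-rT) = 0.96657150
N(d1) = 0.47783231; N(d2) = 0.34381364
C = S_0' * N(d1) - K * exp(-rT) * N(d2) = 8.85750664 * 0.47783231 - 9.9200 * 0.96657150 * 0.34381364 = 0.9358

Answer: Price = 0.9358


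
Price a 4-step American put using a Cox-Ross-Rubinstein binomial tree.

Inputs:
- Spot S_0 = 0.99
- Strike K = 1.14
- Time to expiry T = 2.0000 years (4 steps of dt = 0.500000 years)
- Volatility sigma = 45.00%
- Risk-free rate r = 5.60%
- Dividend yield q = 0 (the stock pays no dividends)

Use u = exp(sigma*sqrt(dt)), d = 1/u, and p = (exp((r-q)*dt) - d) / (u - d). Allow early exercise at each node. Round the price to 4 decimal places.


Answer: Price = V(0,0) = 0.2944

Derivation:
dt = T/N = 0.500000
u = exp(sigma*sqrt(dt)) = 1.374648; d = 1/u = 0.727459
p = (exp((r-q)*dt) - d) / (u - d) = 0.464990
Discount per step: exp(-r*dt) = 0.972388
Stock lattice S(k, i) with i counting down-moves:
  k=0: S(0,0) = 0.9900
  k=1: S(1,0) = 1.3609; S(1,1) = 0.7202
  k=2: S(2,0) = 1.8708; S(2,1) = 0.9900; S(2,2) = 0.5239
  k=3: S(3,0) = 2.5716; S(3,1) = 1.3609; S(3,2) = 0.7202; S(3,3) = 0.3811
  k=4: S(4,0) = 3.5351; S(4,1) = 1.8708; S(4,2) = 0.9900; S(4,3) = 0.5239; S(4,4) = 0.2772
Terminal payoffs V(N, i) = max(K - S_T, 0):
  V(4,0) = 0.000000; V(4,1) = 0.000000; V(4,2) = 0.150000; V(4,3) = 0.616096; V(4,4) = 0.862752
Backward induction: V(k, i) = exp(-r*dt) * [p * V(k+1, i) + (1-p) * V(k+1, i+1)]; then take max(V_cont, immediate exercise) for American.
  V(3,0) = exp(-r*dt) * [p*0.000000 + (1-p)*0.000000] = 0.000000; exercise = 0.000000; V(3,0) = max -> 0.000000
  V(3,1) = exp(-r*dt) * [p*0.000000 + (1-p)*0.150000] = 0.078036; exercise = 0.000000; V(3,1) = max -> 0.078036
  V(3,2) = exp(-r*dt) * [p*0.150000 + (1-p)*0.616096] = 0.388339; exercise = 0.419816; V(3,2) = max -> 0.419816
  V(3,3) = exp(-r*dt) * [p*0.616096 + (1-p)*0.862752] = 0.727404; exercise = 0.758881; V(3,3) = max -> 0.758881
  V(2,0) = exp(-r*dt) * [p*0.000000 + (1-p)*0.078036] = 0.040597; exercise = 0.000000; V(2,0) = max -> 0.040597
  V(2,1) = exp(-r*dt) * [p*0.078036 + (1-p)*0.419816] = 0.253688; exercise = 0.150000; V(2,1) = max -> 0.253688
  V(2,2) = exp(-r*dt) * [p*0.419816 + (1-p)*0.758881] = 0.584619; exercise = 0.616096; V(2,2) = max -> 0.616096
  V(1,0) = exp(-r*dt) * [p*0.040597 + (1-p)*0.253688] = 0.150334; exercise = 0.000000; V(1,0) = max -> 0.150334
  V(1,1) = exp(-r*dt) * [p*0.253688 + (1-p)*0.616096] = 0.435221; exercise = 0.419816; V(1,1) = max -> 0.435221
  V(0,0) = exp(-r*dt) * [p*0.150334 + (1-p)*0.435221] = 0.294392; exercise = 0.150000; V(0,0) = max -> 0.294392


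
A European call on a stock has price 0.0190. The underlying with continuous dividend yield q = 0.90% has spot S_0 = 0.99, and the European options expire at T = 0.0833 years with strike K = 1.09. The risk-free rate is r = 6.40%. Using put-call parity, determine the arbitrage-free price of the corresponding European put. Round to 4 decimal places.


Answer: Put price = 0.1139

Derivation:
Put-call parity: C - P = S_0 * exp(-qT) - K * exp(-rT).
S_0 * exp(-qT) = 0.9900 * 0.99925058 = 0.98925808
K * exp(-rT) = 1.0900 * 0.99468299 = 1.08420445
P = C - S*exp(-qT) + K*exp(-rT)
P = 0.0190 - 0.98925808 + 1.08420445 = 0.1139


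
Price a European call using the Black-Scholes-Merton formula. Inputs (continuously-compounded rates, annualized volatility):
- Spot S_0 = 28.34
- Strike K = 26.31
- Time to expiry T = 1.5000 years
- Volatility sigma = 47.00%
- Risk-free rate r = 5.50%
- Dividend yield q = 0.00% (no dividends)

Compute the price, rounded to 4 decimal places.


Answer: Price = 8.2232

Derivation:
d1 = (ln(S/K) + (r - q + 0.5*sigma^2) * T) / (sigma * sqrt(T)) = 0.56025587
d2 = d1 - sigma * sqrt(T) = -0.01537422
exp(-rT) = 0.92081144; exp(-qT) = 1.00000000
C = S_0 * exp(-qT) * N(d1) - K * exp(-rT) * N(d2)
N(d1) = 0.71234754; N(d2) = 0.49386682
C = 28.3400 * 1.00000000 * 0.71234754 - 26.3100 * 0.92081144 * 0.49386682 = 8.2232


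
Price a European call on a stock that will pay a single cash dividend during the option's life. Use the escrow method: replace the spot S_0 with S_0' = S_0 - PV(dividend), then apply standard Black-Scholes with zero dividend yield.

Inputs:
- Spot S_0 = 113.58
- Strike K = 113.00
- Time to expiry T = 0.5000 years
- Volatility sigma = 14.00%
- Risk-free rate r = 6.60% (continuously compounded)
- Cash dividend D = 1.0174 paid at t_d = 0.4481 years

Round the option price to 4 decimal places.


PV(D) = D * exp(-r * t_d) = 1.0174 * 0.97085845 = 0.98775139
S_0' = S_0 - PV(D) = 113.5800 - 0.98775139 = 112.59224861
d1 = (ln(S_0'/K) + (r + sigma^2/2)*T) / (sigma*sqrt(T)) = 0.34633135
d2 = d1 - sigma*sqrt(T) = 0.24733640
exp(-rT) = 0.96753856
N(d1) = 0.63545315; N(d2) = 0.59767606
C = S_0' * N(d1) - K * exp(-rT) * N(d2) = 112.59224861 * 0.63545315 - 113.0000 * 0.96753856 * 0.59767606 = 6.2021

Answer: Price = 6.2021


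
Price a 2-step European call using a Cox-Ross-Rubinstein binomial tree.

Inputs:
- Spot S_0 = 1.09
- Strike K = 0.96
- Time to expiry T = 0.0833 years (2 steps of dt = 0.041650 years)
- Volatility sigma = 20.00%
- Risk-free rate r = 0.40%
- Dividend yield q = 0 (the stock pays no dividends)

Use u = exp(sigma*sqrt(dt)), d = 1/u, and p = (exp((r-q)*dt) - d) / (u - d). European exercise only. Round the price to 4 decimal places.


dt = T/N = 0.041650
u = exp(sigma*sqrt(dt)) = 1.041661; d = 1/u = 0.960005
p = (exp((r-q)*dt) - d) / (u - d) = 0.491838
Discount per step: exp(-r*dt) = 0.999833
Stock lattice S(k, i) with i counting down-moves:
  k=0: S(0,0) = 1.0900
  k=1: S(1,0) = 1.1354; S(1,1) = 1.0464
  k=2: S(2,0) = 1.1827; S(2,1) = 1.0900; S(2,2) = 1.0046
Terminal payoffs V(N, i) = max(S_T - K, 0):
  V(2,0) = 0.222713; V(2,1) = 0.130000; V(2,2) = 0.044555
Backward induction: V(k, i) = exp(-r*dt) * [p * V(k+1, i) + (1-p) * V(k+1, i+1)].
  V(1,0) = exp(-r*dt) * [p*0.222713 + (1-p)*0.130000] = 0.175571
  V(1,1) = exp(-r*dt) * [p*0.130000 + (1-p)*0.044555] = 0.086566
  V(0,0) = exp(-r*dt) * [p*0.175571 + (1-p)*0.086566] = 0.130320

Answer: Price = V(0,0) = 0.1303


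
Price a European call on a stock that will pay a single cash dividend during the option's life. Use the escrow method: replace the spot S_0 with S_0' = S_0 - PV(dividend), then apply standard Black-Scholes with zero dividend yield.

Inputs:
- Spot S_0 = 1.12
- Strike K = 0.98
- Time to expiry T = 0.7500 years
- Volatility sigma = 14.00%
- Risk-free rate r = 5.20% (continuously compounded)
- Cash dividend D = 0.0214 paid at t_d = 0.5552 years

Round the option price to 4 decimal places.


PV(D) = D * exp(-r * t_d) = 0.0214 * 0.97154237 = 0.02079101
S_0' = S_0 - PV(D) = 1.1200 - 0.02079101 = 1.09920899
d1 = (ln(S_0'/K) + (r + sigma^2/2)*T) / (sigma*sqrt(T)) = 1.32908945
d2 = d1 - sigma*sqrt(T) = 1.20784589
exp(-rT) = 0.96175071
N(d1) = 0.90809077; N(d2) = 0.88644673
C = S_0' * N(d1) - K * exp(-rT) * N(d2) = 1.09920899 * 0.90809077 - 0.9800 * 0.96175071 * 0.88644673 = 0.1627

Answer: Price = 0.1627


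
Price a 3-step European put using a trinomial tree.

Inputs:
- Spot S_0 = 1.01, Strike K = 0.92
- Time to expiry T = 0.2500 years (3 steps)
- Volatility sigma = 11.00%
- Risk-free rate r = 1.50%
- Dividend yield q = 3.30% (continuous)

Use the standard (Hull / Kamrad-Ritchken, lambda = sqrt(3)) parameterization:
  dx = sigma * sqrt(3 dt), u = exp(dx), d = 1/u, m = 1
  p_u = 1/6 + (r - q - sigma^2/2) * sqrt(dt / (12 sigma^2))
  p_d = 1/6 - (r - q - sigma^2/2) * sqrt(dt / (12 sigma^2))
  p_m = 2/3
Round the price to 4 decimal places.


dt = T/N = 0.083333; dx = sigma*sqrt(3*dt) = 0.055000
u = exp(dx) = 1.056541; d = 1/u = 0.946485
p_u = 0.148447, p_m = 0.666667, p_d = 0.184886
Discount per step: exp(-r*dt) = 0.998751
Stock lattice S(k, j) with j the centered position index:
  k=0: S(0,+0) = 1.0100
  k=1: S(1,-1) = 0.9559; S(1,+0) = 1.0100; S(1,+1) = 1.0671
  k=2: S(2,-2) = 0.9048; S(2,-1) = 0.9559; S(2,+0) = 1.0100; S(2,+1) = 1.0671; S(2,+2) = 1.1274
  k=3: S(3,-3) = 0.8564; S(3,-2) = 0.9048; S(3,-1) = 0.9559; S(3,+0) = 1.0100; S(3,+1) = 1.0671; S(3,+2) = 1.1274; S(3,+3) = 1.1912
Terminal payoffs V(N, j) = max(K - S_T, 0):
  V(3,-3) = 0.063627; V(3,-2) = 0.015208; V(3,-1) = 0.000000; V(3,+0) = 0.000000; V(3,+1) = 0.000000; V(3,+2) = 0.000000; V(3,+3) = 0.000000
Backward induction: V(k, j) = exp(-r*dt) * [p_u * V(k+1, j+1) + p_m * V(k+1, j) + p_d * V(k+1, j-1)]
  V(2,-2) = exp(-r*dt) * [p_u*0.000000 + p_m*0.015208 + p_d*0.063627] = 0.021875
  V(2,-1) = exp(-r*dt) * [p_u*0.000000 + p_m*0.000000 + p_d*0.015208] = 0.002808
  V(2,+0) = exp(-r*dt) * [p_u*0.000000 + p_m*0.000000 + p_d*0.000000] = 0.000000
  V(2,+1) = exp(-r*dt) * [p_u*0.000000 + p_m*0.000000 + p_d*0.000000] = 0.000000
  V(2,+2) = exp(-r*dt) * [p_u*0.000000 + p_m*0.000000 + p_d*0.000000] = 0.000000
  V(1,-1) = exp(-r*dt) * [p_u*0.000000 + p_m*0.002808 + p_d*0.021875] = 0.005909
  V(1,+0) = exp(-r*dt) * [p_u*0.000000 + p_m*0.000000 + p_d*0.002808] = 0.000519
  V(1,+1) = exp(-r*dt) * [p_u*0.000000 + p_m*0.000000 + p_d*0.000000] = 0.000000
  V(0,+0) = exp(-r*dt) * [p_u*0.000000 + p_m*0.000519 + p_d*0.005909] = 0.001436

Answer: Price = V(0,0) = 0.0014


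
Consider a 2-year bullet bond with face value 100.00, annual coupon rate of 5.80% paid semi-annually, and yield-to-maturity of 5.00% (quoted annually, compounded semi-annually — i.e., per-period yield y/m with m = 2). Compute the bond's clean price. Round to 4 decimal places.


Answer: Price = 101.5048

Derivation:
Coupon per period c = face * coupon_rate / m = 2.900000
Periods per year m = 2; per-period yield y/m = 0.025000
Number of cashflows N = 4
Cashflows (t years, CF_t, discount factor 1/(1+y/m)^(m*t), PV):
  t = 0.5000: CF_t = 2.900000, DF = 0.975610, PV = 2.829268
  t = 1.0000: CF_t = 2.900000, DF = 0.951814, PV = 2.760262
  t = 1.5000: CF_t = 2.900000, DF = 0.928599, PV = 2.692938
  t = 2.0000: CF_t = 102.900000, DF = 0.905951, PV = 93.222321
Price P = sum_t PV_t = 101.504790


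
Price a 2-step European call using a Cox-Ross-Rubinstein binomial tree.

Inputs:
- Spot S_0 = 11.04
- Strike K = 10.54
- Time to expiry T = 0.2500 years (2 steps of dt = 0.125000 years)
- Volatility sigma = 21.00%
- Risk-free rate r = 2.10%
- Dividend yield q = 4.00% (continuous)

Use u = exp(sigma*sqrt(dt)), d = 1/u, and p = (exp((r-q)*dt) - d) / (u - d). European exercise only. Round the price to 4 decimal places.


dt = T/N = 0.125000
u = exp(sigma*sqrt(dt)) = 1.077072; d = 1/u = 0.928443
p = (exp((r-q)*dt) - d) / (u - d) = 0.465487
Discount per step: exp(-r*dt) = 0.997378
Stock lattice S(k, i) with i counting down-moves:
  k=0: S(0,0) = 11.0400
  k=1: S(1,0) = 11.8909; S(1,1) = 10.2500
  k=2: S(2,0) = 12.8073; S(2,1) = 11.0400; S(2,2) = 9.5166
Terminal payoffs V(N, i) = max(S_T - K, 0):
  V(2,0) = 2.267327; V(2,1) = 0.500000; V(2,2) = 0.000000
Backward induction: V(k, i) = exp(-r*dt) * [p * V(k+1, i) + (1-p) * V(k+1, i+1)].
  V(1,0) = exp(-r*dt) * [p*2.267327 + (1-p)*0.500000] = 1.319200
  V(1,1) = exp(-r*dt) * [p*0.500000 + (1-p)*0.000000] = 0.232133
  V(0,0) = exp(-r*dt) * [p*1.319200 + (1-p)*0.232133] = 0.736213

Answer: Price = V(0,0) = 0.7362


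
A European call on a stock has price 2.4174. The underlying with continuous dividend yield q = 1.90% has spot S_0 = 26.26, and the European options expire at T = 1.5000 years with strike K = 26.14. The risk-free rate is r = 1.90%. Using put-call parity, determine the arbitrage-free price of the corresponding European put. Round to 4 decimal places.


Put-call parity: C - P = S_0 * exp(-qT) - K * exp(-rT).
S_0 * exp(-qT) = 26.2600 * 0.97190229 = 25.52215424
K * exp(-rT) = 26.1400 * 0.97190229 = 25.40552597
P = C - S*exp(-qT) + K*exp(-rT)
P = 2.4174 - 25.52215424 + 25.40552597 = 2.3008

Answer: Put price = 2.3008


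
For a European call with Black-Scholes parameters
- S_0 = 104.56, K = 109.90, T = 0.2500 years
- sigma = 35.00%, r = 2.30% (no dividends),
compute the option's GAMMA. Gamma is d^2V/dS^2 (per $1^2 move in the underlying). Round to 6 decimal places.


d1 = -0.1642702405; d2 = -0.3392702405
phi(d1) = 0.3935957588; exp(-qT) = 1.0000000000; exp(-rT) = 0.9942664996
Gamma = exp(-qT) * phi(d1) / (S * sigma * sqrt(T)) = 1.0000000000 * 0.3935957588 / (104.5600 * 0.3500 * 0.5000000000) = 0.021510

Answer: Gamma = 0.021510


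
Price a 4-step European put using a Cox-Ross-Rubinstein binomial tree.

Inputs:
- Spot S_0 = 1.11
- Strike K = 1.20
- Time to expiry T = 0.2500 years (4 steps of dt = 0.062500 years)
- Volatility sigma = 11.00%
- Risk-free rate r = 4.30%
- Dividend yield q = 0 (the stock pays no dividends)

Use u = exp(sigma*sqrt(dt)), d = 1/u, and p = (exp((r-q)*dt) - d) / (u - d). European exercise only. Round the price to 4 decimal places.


Answer: Price = V(0,0) = 0.0805

Derivation:
dt = T/N = 0.062500
u = exp(sigma*sqrt(dt)) = 1.027882; d = 1/u = 0.972875
p = (exp((r-q)*dt) - d) / (u - d) = 0.542049
Discount per step: exp(-r*dt) = 0.997316
Stock lattice S(k, i) with i counting down-moves:
  k=0: S(0,0) = 1.1100
  k=1: S(1,0) = 1.1409; S(1,1) = 1.0799
  k=2: S(2,0) = 1.1728; S(2,1) = 1.1100; S(2,2) = 1.0506
  k=3: S(3,0) = 1.2055; S(3,1) = 1.1409; S(3,2) = 1.0799; S(3,3) = 1.0221
  k=4: S(4,0) = 1.2391; S(4,1) = 1.1728; S(4,2) = 1.1100; S(4,3) = 1.0506; S(4,4) = 0.9944
Terminal payoffs V(N, i) = max(K - S_T, 0):
  V(4,0) = 0.000000; V(4,1) = 0.027240; V(4,2) = 0.090000; V(4,3) = 0.149401; V(4,4) = 0.205624
Backward induction: V(k, i) = exp(-r*dt) * [p * V(k+1, i) + (1-p) * V(k+1, i+1)].
  V(3,0) = exp(-r*dt) * [p*0.000000 + (1-p)*0.027240] = 0.012441
  V(3,1) = exp(-r*dt) * [p*0.027240 + (1-p)*0.090000] = 0.055831
  V(3,2) = exp(-r*dt) * [p*0.090000 + (1-p)*0.149401] = 0.116888
  V(3,3) = exp(-r*dt) * [p*0.149401 + (1-p)*0.205624] = 0.174679
  V(2,0) = exp(-r*dt) * [p*0.012441 + (1-p)*0.055831] = 0.032225
  V(2,1) = exp(-r*dt) * [p*0.055831 + (1-p)*0.116888] = 0.083567
  V(2,2) = exp(-r*dt) * [p*0.116888 + (1-p)*0.174679] = 0.142969
  V(1,0) = exp(-r*dt) * [p*0.032225 + (1-p)*0.083567] = 0.055588
  V(1,1) = exp(-r*dt) * [p*0.083567 + (1-p)*0.142969] = 0.110473
  V(0,0) = exp(-r*dt) * [p*0.055588 + (1-p)*0.110473] = 0.080506


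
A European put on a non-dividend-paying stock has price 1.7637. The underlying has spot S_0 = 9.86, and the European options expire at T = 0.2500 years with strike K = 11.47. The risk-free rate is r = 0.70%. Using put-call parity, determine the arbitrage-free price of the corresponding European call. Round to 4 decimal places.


Put-call parity: C - P = S_0 * exp(-qT) - K * exp(-rT).
S_0 * exp(-qT) = 9.8600 * 1.00000000 = 9.86000000
K * exp(-rT) = 11.4700 * 0.99825153 = 11.44994505
C = P + S*exp(-qT) - K*exp(-rT)
C = 1.7637 + 9.86000000 - 11.44994505 = 0.1738

Answer: Call price = 0.1738


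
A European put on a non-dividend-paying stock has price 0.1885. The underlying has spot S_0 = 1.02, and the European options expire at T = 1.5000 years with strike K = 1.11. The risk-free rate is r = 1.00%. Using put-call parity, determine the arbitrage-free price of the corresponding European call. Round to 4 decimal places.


Put-call parity: C - P = S_0 * exp(-qT) - K * exp(-rT).
S_0 * exp(-qT) = 1.0200 * 1.00000000 = 1.02000000
K * exp(-rT) = 1.1100 * 0.98511194 = 1.09347425
C = P + S*exp(-qT) - K*exp(-rT)
C = 0.1885 + 1.02000000 - 1.09347425 = 0.1150

Answer: Call price = 0.1150


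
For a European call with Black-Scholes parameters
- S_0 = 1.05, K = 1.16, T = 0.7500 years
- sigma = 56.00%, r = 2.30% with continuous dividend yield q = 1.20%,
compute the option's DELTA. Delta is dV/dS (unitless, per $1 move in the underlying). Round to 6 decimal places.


Answer: Delta = 0.516885

Derivation:
d1 = 0.0540650567; d2 = -0.4309091694
phi(d1) = 0.3983596461; exp(-qT) = 0.9910403788; exp(-rT) = 0.9828979294
N(d1) = 0.5215583339
Delta = exp(-qT) * N(d1) = 0.9910403788 * 0.5215583339 = 0.516885


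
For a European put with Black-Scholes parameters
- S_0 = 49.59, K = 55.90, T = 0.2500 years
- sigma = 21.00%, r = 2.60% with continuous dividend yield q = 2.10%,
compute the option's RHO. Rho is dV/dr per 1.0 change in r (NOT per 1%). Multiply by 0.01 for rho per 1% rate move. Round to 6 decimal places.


d1 = -1.0763112349; d2 = -1.1813112349
phi(d1) = 0.2235407689; exp(-qT) = 0.9947637572; exp(-rT) = 0.9935210793
N(-d2) = 0.8812604471
Rho = -K*T*exp(-rT)*N(-d2) = -55.9000 * 0.2500 * 0.9935210793 * 0.8812604471 = -12.235823

Answer: Rho = -12.235823


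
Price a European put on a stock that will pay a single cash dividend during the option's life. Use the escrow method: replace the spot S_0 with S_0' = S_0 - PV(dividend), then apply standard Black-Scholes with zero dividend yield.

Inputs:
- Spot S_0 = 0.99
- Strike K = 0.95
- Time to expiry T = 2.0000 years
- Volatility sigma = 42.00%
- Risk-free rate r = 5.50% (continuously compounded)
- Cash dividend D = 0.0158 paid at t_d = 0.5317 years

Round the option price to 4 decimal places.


Answer: Price = 0.1567

Derivation:
PV(D) = D * exp(-r * t_d) = 0.0158 * 0.97117995 = 0.01534464
S_0' = S_0 - PV(D) = 0.9900 - 0.01534464 = 0.97465536
d1 = (ln(S_0'/K) + (r + sigma^2/2)*T) / (sigma*sqrt(T)) = 0.52531627
d2 = d1 - sigma*sqrt(T) = -0.06865343
exp(-rT) = 0.89583414
N(-d1) = 0.29968168; N(-d2) = 0.52736726
P = K * exp(-rT) * N(-d2) - S_0' * N(-d1) = 0.9500 * 0.89583414 * 0.52736726 - 0.97465536 * 0.29968168 = 0.1567


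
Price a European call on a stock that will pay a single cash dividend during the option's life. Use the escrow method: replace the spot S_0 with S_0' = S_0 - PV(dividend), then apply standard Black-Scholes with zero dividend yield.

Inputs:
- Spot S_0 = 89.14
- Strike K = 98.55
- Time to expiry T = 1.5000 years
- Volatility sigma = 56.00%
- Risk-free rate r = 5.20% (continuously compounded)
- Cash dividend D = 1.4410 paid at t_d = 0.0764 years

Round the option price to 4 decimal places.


Answer: Price = 22.3096

Derivation:
PV(D) = D * exp(-r * t_d) = 1.4410 * 0.99603508 = 1.43528655
S_0' = S_0 - PV(D) = 89.1400 - 1.43528655 = 87.70471345
d1 = (ln(S_0'/K) + (r + sigma^2/2)*T) / (sigma*sqrt(T)) = 0.28666555
d2 = d1 - sigma*sqrt(T) = -0.39919158
exp(-rT) = 0.92496443
N(d1) = 0.61281579; N(d2) = 0.34487602
C = S_0' * N(d1) - K * exp(-rT) * N(d2) = 87.70471345 * 0.61281579 - 98.5500 * 0.92496443 * 0.34487602 = 22.3096


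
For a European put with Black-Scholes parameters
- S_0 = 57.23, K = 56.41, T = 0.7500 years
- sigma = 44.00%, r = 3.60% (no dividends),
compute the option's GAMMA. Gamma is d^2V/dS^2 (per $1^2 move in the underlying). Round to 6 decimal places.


Answer: Gamma = 0.017493

Derivation:
d1 = 0.2992558358; d2 = -0.0817953418
phi(d1) = 0.3814728639; exp(-qT) = 1.0000000000; exp(-rT) = 0.9733612415
Gamma = exp(-qT) * phi(d1) / (S * sigma * sqrt(T)) = 1.0000000000 * 0.3814728639 / (57.2300 * 0.4400 * 0.8660254038) = 0.017493


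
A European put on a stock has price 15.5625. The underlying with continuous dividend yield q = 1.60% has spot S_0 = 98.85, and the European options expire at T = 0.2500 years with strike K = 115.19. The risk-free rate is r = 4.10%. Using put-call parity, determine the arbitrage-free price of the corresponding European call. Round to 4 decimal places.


Answer: Call price = 0.0026

Derivation:
Put-call parity: C - P = S_0 * exp(-qT) - K * exp(-rT).
S_0 * exp(-qT) = 98.8500 * 0.99600799 = 98.45538975
K * exp(-rT) = 115.1900 * 0.98980235 = 114.01533295
C = P + S*exp(-qT) - K*exp(-rT)
C = 15.5625 + 98.45538975 - 114.01533295 = 0.0026


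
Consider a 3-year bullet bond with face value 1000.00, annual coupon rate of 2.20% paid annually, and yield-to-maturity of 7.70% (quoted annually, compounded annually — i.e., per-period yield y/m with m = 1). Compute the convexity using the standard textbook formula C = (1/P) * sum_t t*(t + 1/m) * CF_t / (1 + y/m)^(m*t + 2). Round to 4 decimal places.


Answer: Convexity = 10.0257

Derivation:
Coupon per period c = face * coupon_rate / m = 22.000000
Periods per year m = 1; per-period yield y/m = 0.077000
Number of cashflows N = 3
Cashflows (t years, CF_t, discount factor 1/(1+y/m)^(m*t), PV):
  t = 1.0000: CF_t = 22.000000, DF = 0.928505, PV = 20.427112
  t = 2.0000: CF_t = 22.000000, DF = 0.862122, PV = 18.966678
  t = 3.0000: CF_t = 1022.000000, DF = 0.800484, PV = 818.095090
Price P = sum_t PV_t = 857.488880
Convexity numerator sum_t t*(t + 1/m) * CF_t / (1+y/m)^(m*t + 2):
  t = 1.0000: term = 35.221315
  t = 2.0000: term = 98.109513
  t = 3.0000: term = 8463.570679
Convexity = (1/P) * sum = 8596.901507 / 857.488880 = 10.025671
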